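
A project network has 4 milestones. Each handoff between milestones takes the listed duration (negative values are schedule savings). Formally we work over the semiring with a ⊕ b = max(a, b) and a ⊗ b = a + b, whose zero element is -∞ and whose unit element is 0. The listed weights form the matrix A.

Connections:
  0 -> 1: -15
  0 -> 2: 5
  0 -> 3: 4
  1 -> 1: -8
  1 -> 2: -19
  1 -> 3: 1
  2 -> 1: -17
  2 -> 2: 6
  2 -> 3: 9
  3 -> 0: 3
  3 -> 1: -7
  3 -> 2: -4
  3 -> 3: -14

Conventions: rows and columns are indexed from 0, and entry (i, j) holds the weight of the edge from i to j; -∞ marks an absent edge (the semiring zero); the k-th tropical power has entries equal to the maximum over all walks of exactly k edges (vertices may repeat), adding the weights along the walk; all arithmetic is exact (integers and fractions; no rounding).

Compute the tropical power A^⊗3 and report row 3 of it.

A^⊗2:
  [7, -3, 11, 14]
  [4, -6, -3, -7]
  [12, 2, 12, 15]
  [-11, -12, 8, 7]
A^⊗3:
  [17, 7, 17, 20]
  [-4, -11, 9, 8]
  [18, 8, 18, 21]
  [10, 0, 14, 17]
Answer: row 3 of A^⊗3 = [10, 0, 14, 17]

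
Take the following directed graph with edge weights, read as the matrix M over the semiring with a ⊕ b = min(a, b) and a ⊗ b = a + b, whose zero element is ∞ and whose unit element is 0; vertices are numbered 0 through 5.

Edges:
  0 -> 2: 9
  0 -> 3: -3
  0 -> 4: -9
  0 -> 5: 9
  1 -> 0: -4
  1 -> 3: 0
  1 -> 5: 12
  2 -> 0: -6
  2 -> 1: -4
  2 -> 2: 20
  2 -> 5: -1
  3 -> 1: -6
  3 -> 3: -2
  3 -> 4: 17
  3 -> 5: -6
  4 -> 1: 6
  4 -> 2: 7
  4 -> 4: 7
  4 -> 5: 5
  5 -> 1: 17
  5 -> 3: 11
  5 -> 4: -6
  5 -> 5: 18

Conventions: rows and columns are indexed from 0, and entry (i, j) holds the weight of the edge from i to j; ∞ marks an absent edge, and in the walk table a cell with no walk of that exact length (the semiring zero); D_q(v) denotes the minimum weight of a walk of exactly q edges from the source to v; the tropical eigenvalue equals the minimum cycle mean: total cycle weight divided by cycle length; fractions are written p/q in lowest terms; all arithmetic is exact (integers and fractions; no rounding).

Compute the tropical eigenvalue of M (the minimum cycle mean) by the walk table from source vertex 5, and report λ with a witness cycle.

q=0: [∞, ∞, ∞, ∞, ∞, 0]
q=1: [∞, 17, ∞, 11, -6, 18]
q=2: [13, 0, 1, 9, 1, -1]
q=3: [-5, -3, 8, 0, -7, 0]
q=4: [-7, -6, 0, -8, -14, -6]
q=5: [-10, -14, -7, -10, -16, -14]
q=6: [-18, -16, -9, -14, -20, -16]
Optimal cycle mean attained by: cycle 0->3->1->0, total (-3) + (-6) + (-4), length 3.
Answer: λ = -13/3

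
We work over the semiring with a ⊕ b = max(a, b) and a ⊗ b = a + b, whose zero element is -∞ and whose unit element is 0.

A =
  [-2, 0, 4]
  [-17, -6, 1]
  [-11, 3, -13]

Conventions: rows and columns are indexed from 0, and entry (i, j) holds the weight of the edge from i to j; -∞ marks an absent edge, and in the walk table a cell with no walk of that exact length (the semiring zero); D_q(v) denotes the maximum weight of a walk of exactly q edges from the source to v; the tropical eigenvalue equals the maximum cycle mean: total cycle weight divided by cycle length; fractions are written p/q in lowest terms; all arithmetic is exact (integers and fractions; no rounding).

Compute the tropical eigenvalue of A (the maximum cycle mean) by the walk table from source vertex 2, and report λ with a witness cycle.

q=0: [-∞, -∞, 0]
q=1: [-11, 3, -13]
q=2: [-13, -3, 4]
q=3: [-7, 7, -2]
Optimal cycle mean attained by: cycle 1->2->1, total 1 + 3, length 2.
Answer: λ = 2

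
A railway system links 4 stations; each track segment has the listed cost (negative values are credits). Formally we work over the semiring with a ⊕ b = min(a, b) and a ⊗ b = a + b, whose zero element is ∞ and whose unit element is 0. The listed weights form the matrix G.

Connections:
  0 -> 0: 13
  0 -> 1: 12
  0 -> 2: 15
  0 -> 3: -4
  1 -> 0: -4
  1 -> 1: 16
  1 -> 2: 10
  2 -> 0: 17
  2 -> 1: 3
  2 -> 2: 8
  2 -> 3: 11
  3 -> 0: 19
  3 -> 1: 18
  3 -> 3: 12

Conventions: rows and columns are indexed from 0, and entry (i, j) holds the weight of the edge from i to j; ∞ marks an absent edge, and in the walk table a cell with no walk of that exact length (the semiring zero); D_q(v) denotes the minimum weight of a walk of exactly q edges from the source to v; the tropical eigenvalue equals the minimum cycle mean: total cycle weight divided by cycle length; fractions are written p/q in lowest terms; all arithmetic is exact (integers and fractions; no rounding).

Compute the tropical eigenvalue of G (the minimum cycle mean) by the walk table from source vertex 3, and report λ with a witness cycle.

q=0: [∞, ∞, ∞, 0]
q=1: [19, 18, ∞, 12]
q=2: [14, 30, 28, 15]
q=3: [26, 26, 29, 10]
q=4: [22, 28, 36, 22]
Optimal cycle mean attained by: cycle 0->3->1->0, total (-4) + 18 + (-4), length 3.
Answer: λ = 10/3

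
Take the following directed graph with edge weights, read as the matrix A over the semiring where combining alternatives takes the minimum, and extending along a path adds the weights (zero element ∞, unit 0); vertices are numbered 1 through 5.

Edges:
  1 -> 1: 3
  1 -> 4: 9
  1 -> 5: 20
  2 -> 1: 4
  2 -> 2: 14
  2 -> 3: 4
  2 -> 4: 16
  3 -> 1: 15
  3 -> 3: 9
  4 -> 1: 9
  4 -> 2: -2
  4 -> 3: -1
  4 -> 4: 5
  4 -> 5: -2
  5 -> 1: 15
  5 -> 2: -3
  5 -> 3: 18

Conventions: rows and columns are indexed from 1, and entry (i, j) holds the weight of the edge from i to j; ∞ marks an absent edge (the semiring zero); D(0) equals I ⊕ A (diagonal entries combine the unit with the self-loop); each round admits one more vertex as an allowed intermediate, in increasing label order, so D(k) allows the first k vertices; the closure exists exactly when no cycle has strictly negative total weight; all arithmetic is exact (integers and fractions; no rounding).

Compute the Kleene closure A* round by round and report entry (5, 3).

D(0):
  [0, ∞, ∞, 9, 20]
  [4, 0, 4, 16, ∞]
  [15, ∞, 0, ∞, ∞]
  [9, -2, -1, 0, -2]
  [15, -3, 18, ∞, 0]
D(1):
  [0, ∞, ∞, 9, 20]
  [4, 0, 4, 13, 24]
  [15, ∞, 0, 24, 35]
  [9, -2, -1, 0, -2]
  [15, -3, 18, 24, 0]
D(2):
  [0, ∞, ∞, 9, 20]
  [4, 0, 4, 13, 24]
  [15, ∞, 0, 24, 35]
  [2, -2, -1, 0, -2]
  [1, -3, 1, 10, 0]
D(3):
  [0, ∞, ∞, 9, 20]
  [4, 0, 4, 13, 24]
  [15, ∞, 0, 24, 35]
  [2, -2, -1, 0, -2]
  [1, -3, 1, 10, 0]
D(4):
  [0, 7, 8, 9, 7]
  [4, 0, 4, 13, 11]
  [15, 22, 0, 24, 22]
  [2, -2, -1, 0, -2]
  [1, -3, 1, 10, 0]
D(5):
  [0, 4, 8, 9, 7]
  [4, 0, 4, 13, 11]
  [15, 19, 0, 24, 22]
  [-1, -5, -1, 0, -2]
  [1, -3, 1, 10, 0]
Answer: A*[5][3] = 1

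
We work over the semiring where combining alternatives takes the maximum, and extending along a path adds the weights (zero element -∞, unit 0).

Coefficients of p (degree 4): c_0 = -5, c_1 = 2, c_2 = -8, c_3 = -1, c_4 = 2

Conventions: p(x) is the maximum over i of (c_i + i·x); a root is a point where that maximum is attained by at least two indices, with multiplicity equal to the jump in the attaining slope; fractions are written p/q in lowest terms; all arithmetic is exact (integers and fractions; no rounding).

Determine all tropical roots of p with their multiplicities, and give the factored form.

hull edge (i=0, c=-5) to (i=1, c=2): slope 7, span 1
hull edge (i=1, c=2) to (i=4, c=2): slope 0, span 3
Factored form: p(x) = 2 ⊗ (x ⊕ (-7)) ⊗ (x ⊕ 0) ⊗ (x ⊕ 0) ⊗ (x ⊕ 0)
Answer: roots = -7 (mult 1), 0 (mult 3)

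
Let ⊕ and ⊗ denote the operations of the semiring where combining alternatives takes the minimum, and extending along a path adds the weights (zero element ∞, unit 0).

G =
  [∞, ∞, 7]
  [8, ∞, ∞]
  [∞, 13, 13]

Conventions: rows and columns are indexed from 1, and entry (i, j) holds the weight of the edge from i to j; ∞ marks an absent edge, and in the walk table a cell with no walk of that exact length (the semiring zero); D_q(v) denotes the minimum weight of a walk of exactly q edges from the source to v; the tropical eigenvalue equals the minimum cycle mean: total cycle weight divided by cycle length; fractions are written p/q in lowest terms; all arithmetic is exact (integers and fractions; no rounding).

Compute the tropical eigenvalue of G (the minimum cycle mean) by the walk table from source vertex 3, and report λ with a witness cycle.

q=0: [∞, ∞, 0]
q=1: [∞, 13, 13]
q=2: [21, 26, 26]
q=3: [34, 39, 28]
Optimal cycle mean attained by: cycle 1->3->2->1, total 7 + 13 + 8, length 3.
Answer: λ = 28/3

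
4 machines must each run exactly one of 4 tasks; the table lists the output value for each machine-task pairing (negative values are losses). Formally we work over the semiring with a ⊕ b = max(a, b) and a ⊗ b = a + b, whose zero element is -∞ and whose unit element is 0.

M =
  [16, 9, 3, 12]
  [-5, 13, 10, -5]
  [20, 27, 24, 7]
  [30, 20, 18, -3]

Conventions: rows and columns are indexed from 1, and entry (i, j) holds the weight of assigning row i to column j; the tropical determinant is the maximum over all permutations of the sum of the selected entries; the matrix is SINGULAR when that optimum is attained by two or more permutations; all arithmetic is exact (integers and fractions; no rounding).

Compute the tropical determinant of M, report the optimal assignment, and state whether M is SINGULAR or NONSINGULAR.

σ = (1, 2, 3, 4): 16 + 13 + 24 + (-3) = 50
σ = (1, 2, 4, 3): 16 + 13 + 7 + 18 = 54
σ = (1, 3, 2, 4): 16 + 10 + 27 + (-3) = 50
σ = (1, 3, 4, 2): 16 + 10 + 7 + 20 = 53
σ = (1, 4, 2, 3): 16 + (-5) + 27 + 18 = 56
σ = (1, 4, 3, 2): 16 + (-5) + 24 + 20 = 55
σ = (2, 1, 3, 4): 9 + (-5) + 24 + (-3) = 25
σ = (2, 1, 4, 3): 9 + (-5) + 7 + 18 = 29
σ = (2, 3, 1, 4): 9 + 10 + 20 + (-3) = 36
σ = (2, 3, 4, 1): 9 + 10 + 7 + 30 = 56
σ = (2, 4, 1, 3): 9 + (-5) + 20 + 18 = 42
σ = (2, 4, 3, 1): 9 + (-5) + 24 + 30 = 58
σ = (3, 1, 2, 4): 3 + (-5) + 27 + (-3) = 22
σ = (3, 1, 4, 2): 3 + (-5) + 7 + 20 = 25
σ = (3, 2, 1, 4): 3 + 13 + 20 + (-3) = 33
σ = (3, 2, 4, 1): 3 + 13 + 7 + 30 = 53
σ = (3, 4, 1, 2): 3 + (-5) + 20 + 20 = 38
σ = (3, 4, 2, 1): 3 + (-5) + 27 + 30 = 55
σ = (4, 1, 2, 3): 12 + (-5) + 27 + 18 = 52
σ = (4, 1, 3, 2): 12 + (-5) + 24 + 20 = 51
σ = (4, 2, 1, 3): 12 + 13 + 20 + 18 = 63
σ = (4, 2, 3, 1): 12 + 13 + 24 + 30 = 79
σ = (4, 3, 1, 2): 12 + 10 + 20 + 20 = 62
σ = (4, 3, 2, 1): 12 + 10 + 27 + 30 = 79
Optimal value attained by: σ = (4, 2, 3, 1).
Answer: det⊕(M) = 79; verdict: SINGULAR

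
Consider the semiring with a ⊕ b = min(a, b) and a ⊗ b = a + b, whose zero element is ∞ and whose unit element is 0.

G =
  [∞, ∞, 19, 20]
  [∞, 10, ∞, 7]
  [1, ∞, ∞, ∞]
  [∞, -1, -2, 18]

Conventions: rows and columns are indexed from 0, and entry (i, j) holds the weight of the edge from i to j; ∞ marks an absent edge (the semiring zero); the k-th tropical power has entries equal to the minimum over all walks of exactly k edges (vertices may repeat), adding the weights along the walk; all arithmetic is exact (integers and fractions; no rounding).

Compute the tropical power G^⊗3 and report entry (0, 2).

G^⊗2:
  [20, 19, 18, 38]
  [∞, 6, 5, 17]
  [∞, ∞, 20, 21]
  [-1, 9, 16, 6]
G^⊗3:
  [19, 29, 36, 26]
  [6, 16, 15, 13]
  [21, 20, 19, 39]
  [17, 5, 4, 16]
Key observation: the optimum is the walk 0->3->3->2, with weight 20 + 18 + (-2) = 36.
Optimal value attained by: walk 0->3->3->2.
Answer: (G^⊗3)[0][2] = 36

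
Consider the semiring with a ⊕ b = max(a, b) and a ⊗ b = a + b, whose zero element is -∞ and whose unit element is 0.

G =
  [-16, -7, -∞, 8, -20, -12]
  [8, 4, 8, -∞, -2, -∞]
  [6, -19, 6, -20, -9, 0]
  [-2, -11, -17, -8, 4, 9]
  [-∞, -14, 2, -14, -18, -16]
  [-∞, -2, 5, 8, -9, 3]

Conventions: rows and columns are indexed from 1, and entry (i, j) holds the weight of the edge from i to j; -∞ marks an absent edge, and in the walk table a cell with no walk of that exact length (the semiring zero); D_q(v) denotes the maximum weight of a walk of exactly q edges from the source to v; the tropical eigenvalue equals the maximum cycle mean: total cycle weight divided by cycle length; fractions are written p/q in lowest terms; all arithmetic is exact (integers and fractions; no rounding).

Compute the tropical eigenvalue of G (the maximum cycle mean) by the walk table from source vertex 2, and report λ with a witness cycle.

q=0: [-∞, 0, -∞, -∞, -∞, -∞]
q=1: [8, 4, 8, -∞, -2, -∞]
q=2: [14, 8, 14, 16, 2, 8]
q=3: [20, 12, 20, 22, 20, 25]
q=4: [26, 23, 30, 33, 26, 31]
q=5: [36, 29, 36, 39, 37, 42]
q=6: [42, 40, 47, 50, 43, 48]
Optimal cycle mean attained by: cycle 4->6->4, total 9 + 8, length 2.
Answer: λ = 17/2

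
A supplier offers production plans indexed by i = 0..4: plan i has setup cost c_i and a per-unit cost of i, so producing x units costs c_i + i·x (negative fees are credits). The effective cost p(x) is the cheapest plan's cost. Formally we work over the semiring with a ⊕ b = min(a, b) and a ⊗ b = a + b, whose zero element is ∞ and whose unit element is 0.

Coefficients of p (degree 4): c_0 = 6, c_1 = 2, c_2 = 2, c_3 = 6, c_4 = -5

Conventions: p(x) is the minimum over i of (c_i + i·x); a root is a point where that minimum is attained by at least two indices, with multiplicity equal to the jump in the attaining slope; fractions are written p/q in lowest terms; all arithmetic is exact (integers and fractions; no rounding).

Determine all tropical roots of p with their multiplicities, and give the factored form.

hull edge (i=0, c=6) to (i=1, c=2): slope -4, span 1
hull edge (i=1, c=2) to (i=4, c=-5): slope -7/3, span 3
Factored form: p(x) = -5 ⊗ (x ⊕ 7/3) ⊗ (x ⊕ 7/3) ⊗ (x ⊕ 7/3) ⊗ (x ⊕ 4)
Answer: roots = 7/3 (mult 3), 4 (mult 1)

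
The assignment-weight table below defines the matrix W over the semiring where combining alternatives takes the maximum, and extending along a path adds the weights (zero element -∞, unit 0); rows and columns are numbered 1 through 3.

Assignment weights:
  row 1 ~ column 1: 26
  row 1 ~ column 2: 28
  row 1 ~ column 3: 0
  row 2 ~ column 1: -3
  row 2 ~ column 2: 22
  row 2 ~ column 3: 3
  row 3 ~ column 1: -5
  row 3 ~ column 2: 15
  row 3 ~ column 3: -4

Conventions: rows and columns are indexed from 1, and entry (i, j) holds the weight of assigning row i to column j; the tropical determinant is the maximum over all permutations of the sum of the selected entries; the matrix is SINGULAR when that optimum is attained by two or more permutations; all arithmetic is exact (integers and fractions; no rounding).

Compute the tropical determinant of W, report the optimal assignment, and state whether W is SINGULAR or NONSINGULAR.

σ = (1, 2, 3): 26 + 22 + (-4) = 44
σ = (1, 3, 2): 26 + 3 + 15 = 44
σ = (2, 1, 3): 28 + (-3) + (-4) = 21
σ = (2, 3, 1): 28 + 3 + (-5) = 26
σ = (3, 1, 2): 0 + (-3) + 15 = 12
σ = (3, 2, 1): 0 + 22 + (-5) = 17
Optimal value attained by: σ = (1, 2, 3).
Answer: det⊕(W) = 44; verdict: SINGULAR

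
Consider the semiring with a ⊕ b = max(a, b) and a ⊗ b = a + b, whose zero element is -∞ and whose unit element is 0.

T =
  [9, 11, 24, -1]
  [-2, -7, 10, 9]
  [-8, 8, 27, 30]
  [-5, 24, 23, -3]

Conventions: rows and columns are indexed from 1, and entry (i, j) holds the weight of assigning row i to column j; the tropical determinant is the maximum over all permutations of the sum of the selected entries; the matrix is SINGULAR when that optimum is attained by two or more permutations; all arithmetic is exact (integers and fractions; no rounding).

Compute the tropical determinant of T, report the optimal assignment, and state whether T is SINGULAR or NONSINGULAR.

σ = (1, 2, 3, 4): 9 + (-7) + 27 + (-3) = 26
σ = (1, 2, 4, 3): 9 + (-7) + 30 + 23 = 55
σ = (1, 3, 2, 4): 9 + 10 + 8 + (-3) = 24
σ = (1, 3, 4, 2): 9 + 10 + 30 + 24 = 73
σ = (1, 4, 2, 3): 9 + 9 + 8 + 23 = 49
σ = (1, 4, 3, 2): 9 + 9 + 27 + 24 = 69
σ = (2, 1, 3, 4): 11 + (-2) + 27 + (-3) = 33
σ = (2, 1, 4, 3): 11 + (-2) + 30 + 23 = 62
σ = (2, 3, 1, 4): 11 + 10 + (-8) + (-3) = 10
σ = (2, 3, 4, 1): 11 + 10 + 30 + (-5) = 46
σ = (2, 4, 1, 3): 11 + 9 + (-8) + 23 = 35
σ = (2, 4, 3, 1): 11 + 9 + 27 + (-5) = 42
σ = (3, 1, 2, 4): 24 + (-2) + 8 + (-3) = 27
σ = (3, 1, 4, 2): 24 + (-2) + 30 + 24 = 76
σ = (3, 2, 1, 4): 24 + (-7) + (-8) + (-3) = 6
σ = (3, 2, 4, 1): 24 + (-7) + 30 + (-5) = 42
σ = (3, 4, 1, 2): 24 + 9 + (-8) + 24 = 49
σ = (3, 4, 2, 1): 24 + 9 + 8 + (-5) = 36
σ = (4, 1, 2, 3): (-1) + (-2) + 8 + 23 = 28
σ = (4, 1, 3, 2): (-1) + (-2) + 27 + 24 = 48
σ = (4, 2, 1, 3): (-1) + (-7) + (-8) + 23 = 7
σ = (4, 2, 3, 1): (-1) + (-7) + 27 + (-5) = 14
σ = (4, 3, 1, 2): (-1) + 10 + (-8) + 24 = 25
σ = (4, 3, 2, 1): (-1) + 10 + 8 + (-5) = 12
Optimal value attained by: σ = (3, 1, 4, 2).
Answer: det⊕(T) = 76; verdict: NONSINGULAR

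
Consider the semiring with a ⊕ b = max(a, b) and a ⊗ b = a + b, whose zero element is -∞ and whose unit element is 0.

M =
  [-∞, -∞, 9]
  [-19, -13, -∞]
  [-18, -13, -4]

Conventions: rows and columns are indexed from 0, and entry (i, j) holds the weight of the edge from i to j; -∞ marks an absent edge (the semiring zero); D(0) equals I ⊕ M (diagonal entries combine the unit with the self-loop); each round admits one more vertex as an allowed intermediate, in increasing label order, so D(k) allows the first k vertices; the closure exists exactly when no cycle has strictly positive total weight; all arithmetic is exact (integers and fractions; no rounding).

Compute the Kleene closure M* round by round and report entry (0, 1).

D(0):
  [0, -∞, 9]
  [-19, 0, -∞]
  [-18, -13, 0]
D(1):
  [0, -∞, 9]
  [-19, 0, -10]
  [-18, -13, 0]
D(2):
  [0, -∞, 9]
  [-19, 0, -10]
  [-18, -13, 0]
D(3):
  [0, -4, 9]
  [-19, 0, -10]
  [-18, -13, 0]
Answer: M*[0][1] = -4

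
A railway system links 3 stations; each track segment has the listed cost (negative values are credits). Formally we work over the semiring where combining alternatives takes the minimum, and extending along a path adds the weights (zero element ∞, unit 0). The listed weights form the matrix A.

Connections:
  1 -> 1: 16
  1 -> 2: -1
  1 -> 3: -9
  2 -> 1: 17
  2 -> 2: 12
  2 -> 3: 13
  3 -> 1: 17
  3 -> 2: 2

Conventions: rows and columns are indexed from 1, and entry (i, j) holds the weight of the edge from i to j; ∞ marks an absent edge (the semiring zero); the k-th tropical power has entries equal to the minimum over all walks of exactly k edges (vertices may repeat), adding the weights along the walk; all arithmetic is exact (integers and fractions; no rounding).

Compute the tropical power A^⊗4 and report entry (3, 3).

A^⊗2:
  [8, -7, 7]
  [29, 15, 8]
  [19, 14, 8]
A^⊗3:
  [10, 5, -1]
  [25, 10, 20]
  [25, 10, 10]
A^⊗4:
  [16, 1, 1]
  [27, 22, 16]
  [27, 12, 16]
Key observation: the optimum is the walk 3->1->3->1->3, with weight 17 + (-9) + 17 + (-9) = 16.
Optimal value attained by: walk 3->1->3->1->3.
Answer: (A^⊗4)[3][3] = 16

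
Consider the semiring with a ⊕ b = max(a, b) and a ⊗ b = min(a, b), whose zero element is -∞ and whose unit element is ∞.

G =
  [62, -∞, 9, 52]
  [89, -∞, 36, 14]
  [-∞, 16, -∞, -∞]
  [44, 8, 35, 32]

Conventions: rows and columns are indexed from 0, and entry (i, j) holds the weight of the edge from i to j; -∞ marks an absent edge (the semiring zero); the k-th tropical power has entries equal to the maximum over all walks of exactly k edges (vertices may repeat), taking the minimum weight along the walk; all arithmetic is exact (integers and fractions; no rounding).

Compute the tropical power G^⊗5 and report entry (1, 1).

G^⊗2:
  [62, 9, 35, 52]
  [62, 16, 14, 52]
  [16, -∞, 16, 14]
  [44, 16, 32, 44]
G^⊗3:
  [62, 16, 35, 52]
  [62, 14, 35, 52]
  [16, 16, 14, 16]
  [44, 16, 35, 44]
G^⊗4:
  [62, 16, 35, 52]
  [62, 16, 35, 52]
  [16, 14, 16, 16]
  [44, 16, 35, 44]
G^⊗5:
  [62, 16, 35, 52]
  [62, 16, 35, 52]
  [16, 16, 16, 16]
  [44, 16, 35, 44]
Key observation: the optimum is the walk 1->0->0->3->2->1, with weight 89 min 62 min 52 min 35 min 16 = 16.
Optimal value attained by: walk 1->0->0->3->2->1.
Answer: (G^⊗5)[1][1] = 16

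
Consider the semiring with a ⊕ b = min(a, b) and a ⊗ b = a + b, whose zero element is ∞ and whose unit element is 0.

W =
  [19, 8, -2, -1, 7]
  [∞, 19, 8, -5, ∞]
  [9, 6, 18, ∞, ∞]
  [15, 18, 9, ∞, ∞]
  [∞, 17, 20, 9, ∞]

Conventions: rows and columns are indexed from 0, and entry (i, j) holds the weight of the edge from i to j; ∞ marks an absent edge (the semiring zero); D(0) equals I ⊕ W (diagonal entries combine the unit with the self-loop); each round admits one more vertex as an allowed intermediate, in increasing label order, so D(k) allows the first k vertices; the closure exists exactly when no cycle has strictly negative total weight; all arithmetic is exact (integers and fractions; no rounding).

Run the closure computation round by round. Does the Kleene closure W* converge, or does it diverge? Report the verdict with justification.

D(0):
  [0, 8, -2, -1, 7]
  [∞, 0, 8, -5, ∞]
  [9, 6, 0, ∞, ∞]
  [15, 18, 9, 0, ∞]
  [∞, 17, 20, 9, 0]
D(1):
  [0, 8, -2, -1, 7]
  [∞, 0, 8, -5, ∞]
  [9, 6, 0, 8, 16]
  [15, 18, 9, 0, 22]
  [∞, 17, 20, 9, 0]
D(2):
  [0, 8, -2, -1, 7]
  [∞, 0, 8, -5, ∞]
  [9, 6, 0, 1, 16]
  [15, 18, 9, 0, 22]
  [∞, 17, 20, 9, 0]
D(3):
  [0, 4, -2, -1, 7]
  [17, 0, 8, -5, 24]
  [9, 6, 0, 1, 16]
  [15, 15, 9, 0, 22]
  [29, 17, 20, 9, 0]
D(4):
  [0, 4, -2, -1, 7]
  [10, 0, 4, -5, 17]
  [9, 6, 0, 1, 16]
  [15, 15, 9, 0, 22]
  [24, 17, 18, 9, 0]
D(5):
  [0, 4, -2, -1, 7]
  [10, 0, 4, -5, 17]
  [9, 6, 0, 1, 16]
  [15, 15, 9, 0, 22]
  [24, 17, 18, 9, 0]
Key observation: every diagonal entry stays at the unit through all rounds, so no improving cycle exists.
Answer: CONVERGES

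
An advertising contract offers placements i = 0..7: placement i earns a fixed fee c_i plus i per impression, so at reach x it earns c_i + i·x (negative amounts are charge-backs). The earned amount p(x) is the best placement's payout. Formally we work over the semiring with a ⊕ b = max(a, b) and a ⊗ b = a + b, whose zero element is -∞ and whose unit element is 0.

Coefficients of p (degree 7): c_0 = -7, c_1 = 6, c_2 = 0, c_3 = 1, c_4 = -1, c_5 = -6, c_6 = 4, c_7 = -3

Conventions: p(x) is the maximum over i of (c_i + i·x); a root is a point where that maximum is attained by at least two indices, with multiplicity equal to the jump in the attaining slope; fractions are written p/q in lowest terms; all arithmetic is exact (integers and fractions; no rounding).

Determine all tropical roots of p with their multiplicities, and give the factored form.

hull edge (i=0, c=-7) to (i=1, c=6): slope 13, span 1
hull edge (i=1, c=6) to (i=6, c=4): slope -2/5, span 5
hull edge (i=6, c=4) to (i=7, c=-3): slope -7, span 1
Factored form: p(x) = -3 ⊗ (x ⊕ (-13)) ⊗ (x ⊕ 2/5) ⊗ (x ⊕ 2/5) ⊗ (x ⊕ 2/5) ⊗ (x ⊕ 2/5) ⊗ (x ⊕ 2/5) ⊗ (x ⊕ 7)
Answer: roots = -13 (mult 1), 2/5 (mult 5), 7 (mult 1)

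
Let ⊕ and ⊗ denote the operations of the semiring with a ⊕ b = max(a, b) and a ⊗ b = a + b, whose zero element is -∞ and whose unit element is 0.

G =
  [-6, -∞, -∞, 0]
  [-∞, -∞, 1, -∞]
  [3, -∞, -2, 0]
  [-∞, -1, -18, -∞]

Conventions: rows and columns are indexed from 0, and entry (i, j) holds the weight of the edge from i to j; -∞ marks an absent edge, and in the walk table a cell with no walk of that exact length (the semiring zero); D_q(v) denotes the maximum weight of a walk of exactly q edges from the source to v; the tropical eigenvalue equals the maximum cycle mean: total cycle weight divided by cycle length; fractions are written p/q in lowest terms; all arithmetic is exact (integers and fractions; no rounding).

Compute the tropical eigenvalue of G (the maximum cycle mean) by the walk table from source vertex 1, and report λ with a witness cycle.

q=0: [-∞, 0, -∞, -∞]
q=1: [-∞, -∞, 1, -∞]
q=2: [4, -∞, -1, 1]
q=3: [2, 0, -3, 4]
q=4: [0, 3, 1, 2]
Optimal cycle mean attained by: cycle 0->3->1->2->0, total 0 + (-1) + 1 + 3, length 4.
Answer: λ = 3/4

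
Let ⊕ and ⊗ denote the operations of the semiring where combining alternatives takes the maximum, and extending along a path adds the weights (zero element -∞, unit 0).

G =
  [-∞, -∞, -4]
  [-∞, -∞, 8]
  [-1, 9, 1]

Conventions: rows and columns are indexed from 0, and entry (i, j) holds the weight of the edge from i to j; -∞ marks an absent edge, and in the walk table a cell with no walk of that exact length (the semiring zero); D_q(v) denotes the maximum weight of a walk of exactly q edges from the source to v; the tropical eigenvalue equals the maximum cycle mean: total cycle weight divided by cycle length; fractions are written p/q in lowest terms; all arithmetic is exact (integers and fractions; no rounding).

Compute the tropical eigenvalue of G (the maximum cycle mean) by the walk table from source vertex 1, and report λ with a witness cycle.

q=0: [-∞, 0, -∞]
q=1: [-∞, -∞, 8]
q=2: [7, 17, 9]
q=3: [8, 18, 25]
Optimal cycle mean attained by: cycle 1->2->1, total 8 + 9, length 2.
Answer: λ = 17/2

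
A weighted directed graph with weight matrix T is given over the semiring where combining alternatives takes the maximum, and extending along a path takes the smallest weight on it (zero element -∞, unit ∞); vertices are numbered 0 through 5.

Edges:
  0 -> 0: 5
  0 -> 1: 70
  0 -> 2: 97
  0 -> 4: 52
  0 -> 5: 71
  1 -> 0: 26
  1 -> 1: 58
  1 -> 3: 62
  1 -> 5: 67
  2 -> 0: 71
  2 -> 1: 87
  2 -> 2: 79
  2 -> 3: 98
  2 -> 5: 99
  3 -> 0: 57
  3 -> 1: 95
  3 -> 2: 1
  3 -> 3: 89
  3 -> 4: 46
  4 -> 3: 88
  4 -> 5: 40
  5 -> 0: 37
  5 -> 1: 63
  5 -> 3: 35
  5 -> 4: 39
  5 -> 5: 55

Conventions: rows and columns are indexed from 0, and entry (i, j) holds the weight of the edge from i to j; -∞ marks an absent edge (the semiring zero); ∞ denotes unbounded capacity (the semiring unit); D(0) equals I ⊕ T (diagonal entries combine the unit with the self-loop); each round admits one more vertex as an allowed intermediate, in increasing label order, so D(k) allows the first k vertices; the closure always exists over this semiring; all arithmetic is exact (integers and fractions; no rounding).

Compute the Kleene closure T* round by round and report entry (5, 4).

D(0):
  [∞, 70, 97, -∞, 52, 71]
  [26, ∞, -∞, 62, -∞, 67]
  [71, 87, ∞, 98, -∞, 99]
  [57, 95, 1, ∞, 46, -∞]
  [-∞, -∞, -∞, 88, ∞, 40]
  [37, 63, -∞, 35, 39, ∞]
D(1):
  [∞, 70, 97, -∞, 52, 71]
  [26, ∞, 26, 62, 26, 67]
  [71, 87, ∞, 98, 52, 99]
  [57, 95, 57, ∞, 52, 57]
  [-∞, -∞, -∞, 88, ∞, 40]
  [37, 63, 37, 35, 39, ∞]
D(2):
  [∞, 70, 97, 62, 52, 71]
  [26, ∞, 26, 62, 26, 67]
  [71, 87, ∞, 98, 52, 99]
  [57, 95, 57, ∞, 52, 67]
  [-∞, -∞, -∞, 88, ∞, 40]
  [37, 63, 37, 62, 39, ∞]
D(3):
  [∞, 87, 97, 97, 52, 97]
  [26, ∞, 26, 62, 26, 67]
  [71, 87, ∞, 98, 52, 99]
  [57, 95, 57, ∞, 52, 67]
  [-∞, -∞, -∞, 88, ∞, 40]
  [37, 63, 37, 62, 39, ∞]
D(4):
  [∞, 95, 97, 97, 52, 97]
  [57, ∞, 57, 62, 52, 67]
  [71, 95, ∞, 98, 52, 99]
  [57, 95, 57, ∞, 52, 67]
  [57, 88, 57, 88, ∞, 67]
  [57, 63, 57, 62, 52, ∞]
D(5):
  [∞, 95, 97, 97, 52, 97]
  [57, ∞, 57, 62, 52, 67]
  [71, 95, ∞, 98, 52, 99]
  [57, 95, 57, ∞, 52, 67]
  [57, 88, 57, 88, ∞, 67]
  [57, 63, 57, 62, 52, ∞]
D(6):
  [∞, 95, 97, 97, 52, 97]
  [57, ∞, 57, 62, 52, 67]
  [71, 95, ∞, 98, 52, 99]
  [57, 95, 57, ∞, 52, 67]
  [57, 88, 57, 88, ∞, 67]
  [57, 63, 57, 62, 52, ∞]
Answer: T*[5][4] = 52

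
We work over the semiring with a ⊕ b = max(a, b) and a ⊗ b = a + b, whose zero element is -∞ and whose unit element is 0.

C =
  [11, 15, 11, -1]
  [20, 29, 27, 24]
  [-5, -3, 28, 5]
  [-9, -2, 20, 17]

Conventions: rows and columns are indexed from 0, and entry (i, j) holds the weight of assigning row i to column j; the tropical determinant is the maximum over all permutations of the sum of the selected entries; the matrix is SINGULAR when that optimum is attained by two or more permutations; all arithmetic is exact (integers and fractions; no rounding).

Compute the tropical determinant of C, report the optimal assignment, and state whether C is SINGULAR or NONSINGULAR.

σ = (0, 1, 2, 3): 11 + 29 + 28 + 17 = 85
σ = (0, 1, 3, 2): 11 + 29 + 5 + 20 = 65
σ = (0, 2, 1, 3): 11 + 27 + (-3) + 17 = 52
σ = (0, 2, 3, 1): 11 + 27 + 5 + (-2) = 41
σ = (0, 3, 1, 2): 11 + 24 + (-3) + 20 = 52
σ = (0, 3, 2, 1): 11 + 24 + 28 + (-2) = 61
σ = (1, 0, 2, 3): 15 + 20 + 28 + 17 = 80
σ = (1, 0, 3, 2): 15 + 20 + 5 + 20 = 60
σ = (1, 2, 0, 3): 15 + 27 + (-5) + 17 = 54
σ = (1, 2, 3, 0): 15 + 27 + 5 + (-9) = 38
σ = (1, 3, 0, 2): 15 + 24 + (-5) + 20 = 54
σ = (1, 3, 2, 0): 15 + 24 + 28 + (-9) = 58
σ = (2, 0, 1, 3): 11 + 20 + (-3) + 17 = 45
σ = (2, 0, 3, 1): 11 + 20 + 5 + (-2) = 34
σ = (2, 1, 0, 3): 11 + 29 + (-5) + 17 = 52
σ = (2, 1, 3, 0): 11 + 29 + 5 + (-9) = 36
σ = (2, 3, 0, 1): 11 + 24 + (-5) + (-2) = 28
σ = (2, 3, 1, 0): 11 + 24 + (-3) + (-9) = 23
σ = (3, 0, 1, 2): (-1) + 20 + (-3) + 20 = 36
σ = (3, 0, 2, 1): (-1) + 20 + 28 + (-2) = 45
σ = (3, 1, 0, 2): (-1) + 29 + (-5) + 20 = 43
σ = (3, 1, 2, 0): (-1) + 29 + 28 + (-9) = 47
σ = (3, 2, 0, 1): (-1) + 27 + (-5) + (-2) = 19
σ = (3, 2, 1, 0): (-1) + 27 + (-3) + (-9) = 14
Optimal value attained by: σ = (0, 1, 2, 3).
Answer: det⊕(C) = 85; verdict: NONSINGULAR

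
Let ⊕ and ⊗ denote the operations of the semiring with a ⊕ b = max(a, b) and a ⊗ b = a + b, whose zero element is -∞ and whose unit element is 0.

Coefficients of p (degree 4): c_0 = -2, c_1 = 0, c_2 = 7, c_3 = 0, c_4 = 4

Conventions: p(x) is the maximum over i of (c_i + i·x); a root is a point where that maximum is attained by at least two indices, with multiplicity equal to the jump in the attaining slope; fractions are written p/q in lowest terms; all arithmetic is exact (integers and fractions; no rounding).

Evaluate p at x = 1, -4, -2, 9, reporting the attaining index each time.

p(1) = max(-2+0·1=-2, 0+1·1=1, 7+2·1=9, 0+3·1=3, 4+4·1=8) = 9 (attained by i=2)
p(-4) = max(-2+0·(-4)=-2, 0+1·(-4)=-4, 7+2·(-4)=-1, 0+3·(-4)=-12, 4+4·(-4)=-12) = -1 (attained by i=2)
p(-2) = max(-2+0·(-2)=-2, 0+1·(-2)=-2, 7+2·(-2)=3, 0+3·(-2)=-6, 4+4·(-2)=-4) = 3 (attained by i=2)
p(9) = max(-2+0·9=-2, 0+1·9=9, 7+2·9=25, 0+3·9=27, 4+4·9=40) = 40 (attained by i=4)
Answer: p(1) = 9; p(-4) = -1; p(-2) = 3; p(9) = 40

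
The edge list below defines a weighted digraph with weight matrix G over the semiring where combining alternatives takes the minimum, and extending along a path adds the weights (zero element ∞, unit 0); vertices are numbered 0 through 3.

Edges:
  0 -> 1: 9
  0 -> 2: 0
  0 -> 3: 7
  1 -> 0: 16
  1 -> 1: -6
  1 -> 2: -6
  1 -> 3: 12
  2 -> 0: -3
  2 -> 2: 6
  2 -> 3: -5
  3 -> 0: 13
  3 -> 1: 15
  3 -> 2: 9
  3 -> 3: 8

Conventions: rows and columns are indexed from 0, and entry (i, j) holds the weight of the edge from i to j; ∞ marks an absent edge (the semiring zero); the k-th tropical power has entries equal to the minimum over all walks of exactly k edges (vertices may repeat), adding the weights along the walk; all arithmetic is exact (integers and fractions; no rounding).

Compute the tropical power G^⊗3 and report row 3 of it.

G^⊗2:
  [-3, 3, 3, -5]
  [-9, -12, -12, -11]
  [3, 6, -3, 1]
  [6, 9, 9, 4]
G^⊗3:
  [0, -3, -3, -2]
  [-15, -18, -18, -17]
  [-6, 0, 0, -8]
  [6, 3, 3, 4]
Answer: row 3 of G^⊗3 = [6, 3, 3, 4]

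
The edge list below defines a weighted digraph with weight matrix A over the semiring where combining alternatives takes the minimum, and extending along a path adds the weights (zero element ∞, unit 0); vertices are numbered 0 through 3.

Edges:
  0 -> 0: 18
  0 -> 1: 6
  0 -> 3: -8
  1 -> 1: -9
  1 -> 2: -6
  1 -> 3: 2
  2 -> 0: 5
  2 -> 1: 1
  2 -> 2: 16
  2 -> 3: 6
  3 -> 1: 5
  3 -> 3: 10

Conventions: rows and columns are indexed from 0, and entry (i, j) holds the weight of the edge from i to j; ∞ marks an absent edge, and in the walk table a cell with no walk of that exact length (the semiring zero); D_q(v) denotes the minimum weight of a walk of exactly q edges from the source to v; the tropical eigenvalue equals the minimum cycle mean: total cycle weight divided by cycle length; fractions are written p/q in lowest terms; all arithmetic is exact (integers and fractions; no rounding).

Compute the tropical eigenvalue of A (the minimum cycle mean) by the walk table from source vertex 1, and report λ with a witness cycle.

q=0: [∞, 0, ∞, ∞]
q=1: [∞, -9, -6, 2]
q=2: [-1, -18, -15, -7]
q=3: [-10, -27, -24, -16]
q=4: [-19, -36, -33, -25]
Optimal cycle mean attained by: cycle 1->1, total (-9), length 1.
Answer: λ = -9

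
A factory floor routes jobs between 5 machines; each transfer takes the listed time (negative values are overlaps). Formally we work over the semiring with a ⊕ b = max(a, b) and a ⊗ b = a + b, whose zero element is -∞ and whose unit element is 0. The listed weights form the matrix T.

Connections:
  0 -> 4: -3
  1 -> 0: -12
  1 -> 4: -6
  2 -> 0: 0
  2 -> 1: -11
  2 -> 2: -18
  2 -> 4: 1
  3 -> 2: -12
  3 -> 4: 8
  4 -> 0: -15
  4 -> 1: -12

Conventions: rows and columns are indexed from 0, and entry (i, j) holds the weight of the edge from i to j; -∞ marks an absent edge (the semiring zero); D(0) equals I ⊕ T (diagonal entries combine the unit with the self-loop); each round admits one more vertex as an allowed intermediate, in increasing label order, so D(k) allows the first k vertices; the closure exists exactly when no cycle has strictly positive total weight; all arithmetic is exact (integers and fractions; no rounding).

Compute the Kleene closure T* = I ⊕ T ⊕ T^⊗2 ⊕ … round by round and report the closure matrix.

D(0):
  [0, -∞, -∞, -∞, -3]
  [-12, 0, -∞, -∞, -6]
  [0, -11, 0, -∞, 1]
  [-∞, -∞, -12, 0, 8]
  [-15, -12, -∞, -∞, 0]
D(1):
  [0, -∞, -∞, -∞, -3]
  [-12, 0, -∞, -∞, -6]
  [0, -11, 0, -∞, 1]
  [-∞, -∞, -12, 0, 8]
  [-15, -12, -∞, -∞, 0]
D(2):
  [0, -∞, -∞, -∞, -3]
  [-12, 0, -∞, -∞, -6]
  [0, -11, 0, -∞, 1]
  [-∞, -∞, -12, 0, 8]
  [-15, -12, -∞, -∞, 0]
D(3):
  [0, -∞, -∞, -∞, -3]
  [-12, 0, -∞, -∞, -6]
  [0, -11, 0, -∞, 1]
  [-12, -23, -12, 0, 8]
  [-15, -12, -∞, -∞, 0]
D(4):
  [0, -∞, -∞, -∞, -3]
  [-12, 0, -∞, -∞, -6]
  [0, -11, 0, -∞, 1]
  [-12, -23, -12, 0, 8]
  [-15, -12, -∞, -∞, 0]
D(5):
  [0, -15, -∞, -∞, -3]
  [-12, 0, -∞, -∞, -6]
  [0, -11, 0, -∞, 1]
  [-7, -4, -12, 0, 8]
  [-15, -12, -∞, -∞, 0]
Answer: T* = [[0, -15, -∞, -∞, -3], [-12, 0, -∞, -∞, -6], [0, -11, 0, -∞, 1], [-7, -4, -12, 0, 8], [-15, -12, -∞, -∞, 0]]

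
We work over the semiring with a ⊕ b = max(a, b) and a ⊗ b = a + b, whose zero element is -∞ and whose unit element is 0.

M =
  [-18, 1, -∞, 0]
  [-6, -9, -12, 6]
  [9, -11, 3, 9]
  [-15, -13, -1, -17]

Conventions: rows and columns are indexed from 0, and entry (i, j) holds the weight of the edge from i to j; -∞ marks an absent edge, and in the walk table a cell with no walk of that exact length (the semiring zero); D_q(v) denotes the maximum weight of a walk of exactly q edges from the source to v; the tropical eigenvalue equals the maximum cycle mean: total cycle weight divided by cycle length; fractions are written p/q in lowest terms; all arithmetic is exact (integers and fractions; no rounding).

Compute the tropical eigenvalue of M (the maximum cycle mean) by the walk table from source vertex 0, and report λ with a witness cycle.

q=0: [0, -∞, -∞, -∞]
q=1: [-18, 1, -∞, 0]
q=2: [-5, -8, -1, 7]
q=3: [8, -4, 6, 8]
q=4: [15, 9, 9, 15]
Optimal cycle mean attained by: cycle 2->3->2, total 9 + (-1), length 2.
Answer: λ = 4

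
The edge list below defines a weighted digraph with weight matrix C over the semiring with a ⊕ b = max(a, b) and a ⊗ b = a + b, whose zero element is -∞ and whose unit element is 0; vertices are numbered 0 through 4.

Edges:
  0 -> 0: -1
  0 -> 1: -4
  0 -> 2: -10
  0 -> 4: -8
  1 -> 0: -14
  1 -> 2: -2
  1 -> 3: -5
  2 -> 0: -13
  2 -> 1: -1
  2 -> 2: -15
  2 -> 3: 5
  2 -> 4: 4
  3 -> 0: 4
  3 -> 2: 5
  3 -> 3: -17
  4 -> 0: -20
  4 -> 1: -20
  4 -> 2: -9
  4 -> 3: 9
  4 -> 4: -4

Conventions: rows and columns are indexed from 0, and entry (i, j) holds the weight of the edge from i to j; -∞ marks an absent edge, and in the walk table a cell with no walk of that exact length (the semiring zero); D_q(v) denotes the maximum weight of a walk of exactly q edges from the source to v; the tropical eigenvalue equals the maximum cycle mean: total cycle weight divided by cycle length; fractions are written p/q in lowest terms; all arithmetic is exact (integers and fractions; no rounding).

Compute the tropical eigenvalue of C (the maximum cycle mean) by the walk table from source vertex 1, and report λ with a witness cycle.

q=0: [-∞, 0, -∞, -∞, -∞]
q=1: [-14, -∞, -2, -5, -∞]
q=2: [-1, -3, 0, 3, 2]
q=3: [7, -1, 8, 11, 4]
q=4: [15, 7, 16, 13, 12]
q=5: [17, 15, 18, 21, 20]
Optimal cycle mean attained by: cycle 2->4->3->2, total 4 + 9 + 5, length 3.
Answer: λ = 6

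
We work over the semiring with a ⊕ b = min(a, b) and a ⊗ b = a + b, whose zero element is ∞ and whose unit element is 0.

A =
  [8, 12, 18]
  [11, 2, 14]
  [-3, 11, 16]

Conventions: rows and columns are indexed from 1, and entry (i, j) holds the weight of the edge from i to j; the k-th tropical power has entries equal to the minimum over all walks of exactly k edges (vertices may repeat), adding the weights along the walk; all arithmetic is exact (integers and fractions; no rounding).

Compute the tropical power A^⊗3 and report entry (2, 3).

A^⊗2:
  [15, 14, 26]
  [11, 4, 16]
  [5, 9, 15]
A^⊗3:
  [23, 16, 28]
  [13, 6, 18]
  [12, 11, 23]
Key observation: the optimum is the walk 2->2->2->3, with weight 2 + 2 + 14 = 18.
Optimal value attained by: walk 2->2->2->3.
Answer: (A^⊗3)[2][3] = 18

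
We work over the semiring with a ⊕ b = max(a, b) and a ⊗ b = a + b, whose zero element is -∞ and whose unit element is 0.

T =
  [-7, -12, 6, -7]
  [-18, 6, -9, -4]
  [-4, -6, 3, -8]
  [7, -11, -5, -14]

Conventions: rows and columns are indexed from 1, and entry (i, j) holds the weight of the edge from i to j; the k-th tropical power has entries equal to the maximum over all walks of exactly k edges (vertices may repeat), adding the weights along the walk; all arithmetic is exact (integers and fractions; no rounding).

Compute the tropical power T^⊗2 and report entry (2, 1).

T^⊗2:
  [2, 0, 9, -2]
  [3, 12, -3, 2]
  [-1, 0, 6, -5]
  [0, -5, 13, 0]
Key observation: the optimum is the walk 2->4->1, with weight (-4) + 7 = 3.
Optimal value attained by: walk 2->4->1.
Answer: (T^⊗2)[2][1] = 3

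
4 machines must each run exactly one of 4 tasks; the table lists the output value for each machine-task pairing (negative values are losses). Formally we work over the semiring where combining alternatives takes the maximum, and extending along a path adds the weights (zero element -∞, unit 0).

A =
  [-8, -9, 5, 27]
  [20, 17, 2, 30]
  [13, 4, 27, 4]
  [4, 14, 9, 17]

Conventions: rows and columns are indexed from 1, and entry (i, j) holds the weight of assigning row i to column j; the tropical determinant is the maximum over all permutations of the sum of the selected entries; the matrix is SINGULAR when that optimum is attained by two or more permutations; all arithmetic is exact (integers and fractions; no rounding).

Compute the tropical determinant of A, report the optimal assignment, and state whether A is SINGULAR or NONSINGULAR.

σ = (1, 2, 3, 4): (-8) + 17 + 27 + 17 = 53
σ = (1, 2, 4, 3): (-8) + 17 + 4 + 9 = 22
σ = (1, 3, 2, 4): (-8) + 2 + 4 + 17 = 15
σ = (1, 3, 4, 2): (-8) + 2 + 4 + 14 = 12
σ = (1, 4, 2, 3): (-8) + 30 + 4 + 9 = 35
σ = (1, 4, 3, 2): (-8) + 30 + 27 + 14 = 63
σ = (2, 1, 3, 4): (-9) + 20 + 27 + 17 = 55
σ = (2, 1, 4, 3): (-9) + 20 + 4 + 9 = 24
σ = (2, 3, 1, 4): (-9) + 2 + 13 + 17 = 23
σ = (2, 3, 4, 1): (-9) + 2 + 4 + 4 = 1
σ = (2, 4, 1, 3): (-9) + 30 + 13 + 9 = 43
σ = (2, 4, 3, 1): (-9) + 30 + 27 + 4 = 52
σ = (3, 1, 2, 4): 5 + 20 + 4 + 17 = 46
σ = (3, 1, 4, 2): 5 + 20 + 4 + 14 = 43
σ = (3, 2, 1, 4): 5 + 17 + 13 + 17 = 52
σ = (3, 2, 4, 1): 5 + 17 + 4 + 4 = 30
σ = (3, 4, 1, 2): 5 + 30 + 13 + 14 = 62
σ = (3, 4, 2, 1): 5 + 30 + 4 + 4 = 43
σ = (4, 1, 2, 3): 27 + 20 + 4 + 9 = 60
σ = (4, 1, 3, 2): 27 + 20 + 27 + 14 = 88
σ = (4, 2, 1, 3): 27 + 17 + 13 + 9 = 66
σ = (4, 2, 3, 1): 27 + 17 + 27 + 4 = 75
σ = (4, 3, 1, 2): 27 + 2 + 13 + 14 = 56
σ = (4, 3, 2, 1): 27 + 2 + 4 + 4 = 37
Optimal value attained by: σ = (4, 1, 3, 2).
Answer: det⊕(A) = 88; verdict: NONSINGULAR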